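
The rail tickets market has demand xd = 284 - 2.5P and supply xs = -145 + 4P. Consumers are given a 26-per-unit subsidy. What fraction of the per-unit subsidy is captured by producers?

Pre-subsidy: 284 - 2.5P = -145 + 4P gives P* = 66, x* = 119.
With the rebate, buyers effectively pay Pb = Ps − 26, where Ps is the price sellers receive.
Demand in terms of Ps becomes xd = 284 − 2.5(Ps − 26) = 349 - 2.5Ps. Setting this equal to supply: 349 - 2.5Ps = -145 + 4Ps, so Ps = 76.
Buyers pay Pb = 76 − 26 = 50; x' = -145 + 4·76 = 159.
Buyers' price falls by P* − Pb = 66 − 50 = 16; sellers' price rises by Ps − P* = 76 − 66 = 10.
So producers capture 10/26 = 5/13 of each unit of subsidy.

Producer share = 5/13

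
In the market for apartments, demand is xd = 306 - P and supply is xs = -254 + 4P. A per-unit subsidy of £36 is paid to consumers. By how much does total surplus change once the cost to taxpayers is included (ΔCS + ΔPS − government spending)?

Net change in total surplus = -£518.4

Pre-subsidy: 306 - P = -254 + 4P gives P* = 112, x* = 194.
With the rebate, buyers effectively pay Pb = Ps − 36, where Ps is the price sellers receive.
Demand in terms of Ps becomes xd = 306 − 1(Ps − 36) = 342 - Ps. Setting this equal to supply: 342 - Ps = -254 + 4Ps, so Ps = 119.2.
Buyers pay Pb = 119.2 − 36 = 83.2; x' = -254 + 4·119.2 = 222.8.
ΔCS = ½(194 + 222.8)(112 − 83.2) = 6001.92; ΔPS = ½(194 + 222.8)(119.2 − 112) = 1500.48.
Government spending = 36 × 222.8 = 8020.8.
Net change = 6001.92 + 1500.48 − 8020.8 = -518.4. The loss equals the DWL triangle ½·36·28.8.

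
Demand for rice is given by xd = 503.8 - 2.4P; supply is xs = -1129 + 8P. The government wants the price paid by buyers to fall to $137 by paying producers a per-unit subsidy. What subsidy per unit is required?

Required subsidy s = $26 per unit

At a buyer price of 137, quantity demanded is 503.8 − 2.4·137 = 175.
Sellers supply 175 only when they receive Ps with -1129 + 8·Ps = 175, i.e. Ps = 163.
s = Ps − Pb = 163 − 137 = 26.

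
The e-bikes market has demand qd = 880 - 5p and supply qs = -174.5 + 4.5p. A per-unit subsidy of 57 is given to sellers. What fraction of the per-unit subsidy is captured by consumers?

Pre-subsidy: 880 - 5p = -174.5 + 4.5p gives p* = 111, q* = 325.
With the subsidy, sellers receive ps = pb + 57 for each unit, where pb is the price buyers pay.
Supply in terms of pb becomes qs = -174.5 + 4.5(pb + 57) = 82 + 4.5pb. Setting this equal to demand: 880 - 5pb = 82 + 4.5pb, so pb = 84.
Sellers receive ps = 84 + 57 = 141; q' = 880 − 5·84 = 460.
Buyers' price falls by p* − pb = 111 − 84 = 27; sellers' price rises by ps − p* = 141 − 111 = 30.
So consumers capture 27/57 = 9/19 of each unit of subsidy.

Consumer share = 9/19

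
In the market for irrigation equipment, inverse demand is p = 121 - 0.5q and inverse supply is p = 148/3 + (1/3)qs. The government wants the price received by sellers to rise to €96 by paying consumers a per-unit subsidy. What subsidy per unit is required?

Required subsidy s = €45 per unit

At a seller price of 96, quantity supplied is -148 + 3·96 = 140.
Buyers absorb 140 only when they pay pb = 121 − 0.5·140 = 51.
s = ps − pb = 96 − 51 = 45.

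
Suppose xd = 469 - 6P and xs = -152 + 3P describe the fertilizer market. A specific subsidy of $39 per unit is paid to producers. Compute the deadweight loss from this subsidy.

Pre-subsidy: 469 - 6P = -152 + 3P gives P* = 69, x* = 55.
With the subsidy, sellers receive Ps = Pb + 39 for each unit, where Pb is the price buyers pay.
Supply in terms of Pb becomes xs = -152 + 3(Pb + 39) = -35 + 3Pb. Setting this equal to demand: 469 - 6Pb = -35 + 3Pb, so Pb = 56.
Sellers receive Ps = 56 + 39 = 95; x' = 469 − 6·56 = 133.
The subsidy expands output by 133 − 55 = 78 past the efficient level; on those units the gap between marginal cost and willingness to pay runs from 0 up to 39.
DWL = ½ × 39 × 78 = 1521.

Deadweight loss = $1521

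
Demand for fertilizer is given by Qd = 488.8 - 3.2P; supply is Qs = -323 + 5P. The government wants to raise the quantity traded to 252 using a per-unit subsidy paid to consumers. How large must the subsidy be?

Required subsidy s = 41 per unit

At Q = 252, invert demand for the buyer price: Pb = (488.8 − 252)/3.2 = 74; invert supply for the seller price: Ps = (252 − (-323))/5 = 115.
The subsidy must fill the gap: s = Ps − Pb = 115 − 74 = 41.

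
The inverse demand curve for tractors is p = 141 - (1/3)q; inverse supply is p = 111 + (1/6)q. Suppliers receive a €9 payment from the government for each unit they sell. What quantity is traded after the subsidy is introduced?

q' = 78

Pre-subsidy: 141 - (1/3)q = 111 + (1/6)q gives q* = 60 and p* = 121.
With the subsidy, sellers receive ps = pb + 9 for each unit, where pb is the price buyers pay.
On the curves, pb = 141 - (1/3)q and ps = 111 + (1/6)q; the wedge ps − pb = 9 gives 111 + (1/6)q − (141 - (1/3)q) = 9, so q' = 78.
Then pb = 141 − (1/3)·78 = 115 and ps = 111 + (1/6)·78 = 124.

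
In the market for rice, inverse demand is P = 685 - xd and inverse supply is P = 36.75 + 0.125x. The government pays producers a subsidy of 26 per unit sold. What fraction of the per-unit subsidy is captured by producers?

Pre-subsidy: 685 - x = 36.75 + 0.125x gives x* = 5186/9 and P* = 979/9.
With the subsidy, sellers receive Ps = Pb + 26 for each unit, where Pb is the price buyers pay.
On the curves, Pb = 685 - x and Ps = 36.75 + 0.125x; the wedge Ps − Pb = 26 gives 36.75 + 0.125x − (685 - x) = 26, so x' = 1798/3.
Then Pb = 685 − 1·(1798/3) = 257/3 and Ps = 36.75 + 0.125·(1798/3) = 335/3.
Buyers' price falls by P* − Pb = 979/9 − 257/3 = 208/9; sellers' price rises by Ps − P* = 335/3 − 979/9 = 26/9.
So producers capture (26/9)/26 = 1/9 of each unit of subsidy.

Producer share = 1/9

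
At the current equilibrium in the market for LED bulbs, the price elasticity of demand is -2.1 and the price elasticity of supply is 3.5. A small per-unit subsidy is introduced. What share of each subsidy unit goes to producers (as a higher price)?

For a small subsidy around the equilibrium, the benefit split depends on the relative slopes, which at a point are proportional to the elasticities.
Buyer share = εs/(εs + |εd|) = 3.5/(3.5 + 2.1) = 0.625; seller share = |εd|/(εs + |εd|) = 0.375.
So producers capture 0.375 of the subsidy.

Producer share = 0.375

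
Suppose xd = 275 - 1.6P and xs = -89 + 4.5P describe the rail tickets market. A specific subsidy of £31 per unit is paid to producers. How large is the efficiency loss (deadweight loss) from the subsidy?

Pre-subsidy: 275 - 1.6P = -89 + 4.5P gives P* = 3640/61, x* = 10951/61.
With the subsidy, sellers receive Ps = Pb + 31 for each unit, where Pb is the price buyers pay.
Supply in terms of Pb becomes xs = -89 + 4.5(Pb + 31) = 50.5 + 4.5Pb. Setting this equal to demand: 275 - 1.6Pb = 50.5 + 4.5Pb, so Pb = 2245/61.
Sellers receive Ps = 2245/61 + 31 = 4136/61; x' = 275 − 1.6·(2245/61) = 13183/61.
The subsidy expands output by 13183/61 − 10951/61 = 2232/61 past the efficient level; on those units the gap between marginal cost and willingness to pay runs from 0 up to 31.
DWL = ½ × 31 × 2232/61 = 34596/61.

Deadweight loss = 34596/61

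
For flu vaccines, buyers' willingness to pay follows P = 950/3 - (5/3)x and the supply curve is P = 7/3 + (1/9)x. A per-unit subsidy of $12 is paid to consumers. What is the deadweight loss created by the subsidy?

Pre-subsidy: 950/3 - (5/3)x = 7/3 + (1/9)x gives x* = 176.8125 and P* = 1055/48.
With the rebate, buyers effectively pay Pb = Ps − 12, where Ps is the price sellers receive.
On the curves, Pb = 950/3 - (5/3)x and Ps = 7/3 + (1/9)x; the wedge Ps − Pb = 12 gives 7/3 + (1/9)x − (950/3 - (5/3)x) = 12, so x' = 183.5625.
Then Pb = 950/3 − (5/3)·183.5625 = 515/48 and Ps = 7/3 + (1/9)·183.5625 = 1091/48.
The subsidy expands output by 183.5625 − 176.8125 = 6.75 past the efficient level; on those units the gap between marginal cost and willingness to pay runs from 0 up to 12.
DWL = ½ × 12 × 6.75 = 40.5.

Deadweight loss = $40.5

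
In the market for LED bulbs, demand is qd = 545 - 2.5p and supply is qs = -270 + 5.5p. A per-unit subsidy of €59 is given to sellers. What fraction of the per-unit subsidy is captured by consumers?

Consumer share = 0.6875

Pre-subsidy: 545 - 2.5p = -270 + 5.5p gives p* = 101.875, q* = 290.3125.
With the subsidy, sellers receive ps = pb + 59 for each unit, where pb is the price buyers pay.
Supply in terms of pb becomes qs = -270 + 5.5(pb + 59) = 54.5 + 5.5pb. Setting this equal to demand: 545 - 2.5pb = 54.5 + 5.5pb, so pb = 61.3125.
Sellers receive ps = 61.3125 + 59 = 120.3125; q' = 545 − 2.5·61.3125 = 391.71875.
Buyers' price falls by p* − pb = 101.875 − 61.3125 = 40.5625; sellers' price rises by ps − p* = 120.3125 − 101.875 = 18.4375.
So consumers capture 40.5625/59 = 0.6875 of each unit of subsidy.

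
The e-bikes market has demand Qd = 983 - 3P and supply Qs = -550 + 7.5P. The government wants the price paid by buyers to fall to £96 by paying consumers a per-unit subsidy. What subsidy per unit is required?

Required subsidy s = £70 per unit

At a buyer price of 96, quantity demanded is 983 − 3·96 = 695.
Sellers supply 695 only when they receive Ps with -550 + 7.5·Ps = 695, i.e. Ps = 166.
s = Ps − Pb = 166 − 96 = 70.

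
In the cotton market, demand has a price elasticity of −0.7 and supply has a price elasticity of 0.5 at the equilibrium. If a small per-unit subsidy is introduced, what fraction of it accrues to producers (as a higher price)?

For a small subsidy around the equilibrium, the benefit split depends on the relative slopes, which at a point are proportional to the elasticities.
Buyer share = εs/(εs + |εd|) = 0.5/(0.5 + 0.7) = 5/12; seller share = |εd|/(εs + |εd|) = 7/12.
So producers capture 7/12 of the subsidy.

Producer share = 7/12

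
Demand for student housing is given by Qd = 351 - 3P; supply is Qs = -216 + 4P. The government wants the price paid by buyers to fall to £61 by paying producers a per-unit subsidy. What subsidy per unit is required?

Required subsidy s = £35 per unit

At a buyer price of 61, quantity demanded is 351 − 3·61 = 168.
Sellers supply 168 only when they receive Ps with -216 + 4·Ps = 168, i.e. Ps = 96.
s = Ps − Pb = 96 − 61 = 35.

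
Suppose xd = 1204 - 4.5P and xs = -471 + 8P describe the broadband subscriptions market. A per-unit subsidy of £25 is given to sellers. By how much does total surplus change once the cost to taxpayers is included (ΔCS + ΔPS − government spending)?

Pre-subsidy: 1204 - 4.5P = -471 + 8P gives P* = 134, x* = 601.
With the subsidy, sellers receive Ps = Pb + 25 for each unit, where Pb is the price buyers pay.
Supply in terms of Pb becomes xs = -471 + 8(Pb + 25) = -271 + 8Pb. Setting this equal to demand: 1204 - 4.5Pb = -271 + 8Pb, so Pb = 118.
Sellers receive Ps = 118 + 25 = 143; x' = 1204 − 4.5·118 = 673.
ΔCS = ½(601 + 673)(134 − 118) = 10192; ΔPS = ½(601 + 673)(143 − 134) = 5733.
Government spending = 25 × 673 = 16825.
Net change = 10192 + 5733 − 16825 = -900. The loss equals the DWL triangle ½·25·72.

Net change in total surplus = -£900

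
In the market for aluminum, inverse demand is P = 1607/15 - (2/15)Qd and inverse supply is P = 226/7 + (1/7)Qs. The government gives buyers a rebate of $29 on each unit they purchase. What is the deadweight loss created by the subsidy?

Deadweight loss = $1522.5

Pre-subsidy: 1607/15 - (2/15)Q = 226/7 + (1/7)Q gives Q* = 271 and P* = 71.
With the rebate, buyers effectively pay Pb = Ps − 29, where Ps is the price sellers receive.
On the curves, Pb = 1607/15 - (2/15)Q and Ps = 226/7 + (1/7)Q; the wedge Ps − Pb = 29 gives 226/7 + (1/7)Q − (1607/15 - (2/15)Q) = 29, so Q' = 376.
Then Pb = 1607/15 − (2/15)·376 = 57 and Ps = 226/7 + (1/7)·376 = 86.
The subsidy expands output by 376 − 271 = 105 past the efficient level; on those units the gap between marginal cost and willingness to pay runs from 0 up to 29.
DWL = ½ × 29 × 105 = 1522.5.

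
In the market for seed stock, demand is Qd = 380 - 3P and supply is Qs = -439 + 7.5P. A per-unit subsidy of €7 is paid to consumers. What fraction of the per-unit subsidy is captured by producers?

Pre-subsidy: 380 - 3P = -439 + 7.5P gives P* = 78, Q* = 146.
With the rebate, buyers effectively pay Pb = Ps − 7, where Ps is the price sellers receive.
Demand in terms of Ps becomes Qd = 380 − 3(Ps − 7) = 401 - 3Ps. Setting this equal to supply: 401 - 3Ps = -439 + 7.5Ps, so Ps = 80.
Buyers pay Pb = 80 − 7 = 73; Q' = -439 + 7.5·80 = 161.
Buyers' price falls by P* − Pb = 78 − 73 = 5; sellers' price rises by Ps − P* = 80 − 78 = 2.
So producers capture 2/7 = 2/7 of each unit of subsidy.

Producer share = 2/7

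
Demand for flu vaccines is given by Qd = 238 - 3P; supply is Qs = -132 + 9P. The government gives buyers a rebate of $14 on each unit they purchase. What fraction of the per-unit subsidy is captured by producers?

Pre-subsidy: 238 - 3P = -132 + 9P gives P* = 185/6, Q* = 145.5.
With the rebate, buyers effectively pay Pb = Ps − 14, where Ps is the price sellers receive.
Demand in terms of Ps becomes Qd = 238 − 3(Ps − 14) = 280 - 3Ps. Setting this equal to supply: 280 - 3Ps = -132 + 9Ps, so Ps = 103/3.
Buyers pay Pb = 103/3 − 14 = 61/3; Q' = -132 + 9·(103/3) = 177.
Buyers' price falls by P* − Pb = 185/6 − 61/3 = 10.5; sellers' price rises by Ps − P* = 103/3 − 185/6 = 3.5.
So producers capture 3.5/14 = 0.25 of each unit of subsidy.

Producer share = 0.25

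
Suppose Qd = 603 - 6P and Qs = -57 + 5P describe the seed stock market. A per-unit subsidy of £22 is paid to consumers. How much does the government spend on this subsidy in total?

Pre-subsidy: 603 - 6P = -57 + 5P gives P* = 60, Q* = 243.
With the rebate, buyers effectively pay Pb = Ps − 22, where Ps is the price sellers receive.
Demand in terms of Ps becomes Qd = 603 − 6(Ps − 22) = 735 - 6Ps. Setting this equal to supply: 735 - 6Ps = -57 + 5Ps, so Ps = 72.
Buyers pay Pb = 72 − 22 = 50; Q' = -57 + 5·72 = 303.
Government outlay = subsidy × quantity = 22 × 303 = 6666.

Government cost = £6666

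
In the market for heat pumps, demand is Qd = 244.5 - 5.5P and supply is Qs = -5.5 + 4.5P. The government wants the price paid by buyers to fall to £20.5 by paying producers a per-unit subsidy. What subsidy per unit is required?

At a buyer price of 20.5, quantity demanded is 244.5 − 5.5·20.5 = 131.75.
Sellers supply 131.75 only when they receive Ps with -5.5 + 4.5·Ps = 131.75, i.e. Ps = 30.5.
s = Ps − Pb = 30.5 − 20.5 = 10.

Required subsidy s = £10 per unit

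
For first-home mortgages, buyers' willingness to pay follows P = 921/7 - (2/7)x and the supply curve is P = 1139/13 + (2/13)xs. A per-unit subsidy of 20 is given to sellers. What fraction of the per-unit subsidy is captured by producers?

Pre-subsidy: 921/7 - (2/7)x = 1139/13 + (2/13)x gives x* = 100 and P* = 103.
With the subsidy, sellers receive Ps = Pb + 20 for each unit, where Pb is the price buyers pay.
On the curves, Pb = 921/7 - (2/7)x and Ps = 1139/13 + (2/13)x; the wedge Ps − Pb = 20 gives 1139/13 + (2/13)x − (921/7 - (2/7)x) = 20, so x' = 145.5.
Then Pb = 921/7 − (2/7)·145.5 = 90 and Ps = 1139/13 + (2/13)·145.5 = 110.
Buyers' price falls by P* − Pb = 103 − 90 = 13; sellers' price rises by Ps − P* = 110 − 103 = 7.
So producers capture 7/20 = 0.35 of each unit of subsidy.

Producer share = 0.35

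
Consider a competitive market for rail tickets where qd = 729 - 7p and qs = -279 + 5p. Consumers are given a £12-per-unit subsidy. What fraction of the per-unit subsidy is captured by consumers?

Consumer share = 5/12

Pre-subsidy: 729 - 7p = -279 + 5p gives p* = 84, q* = 141.
With the rebate, buyers effectively pay pb = ps − 12, where ps is the price sellers receive.
Demand in terms of ps becomes qd = 729 − 7(ps − 12) = 813 - 7ps. Setting this equal to supply: 813 - 7ps = -279 + 5ps, so ps = 91.
Buyers pay pb = 91 − 12 = 79; q' = -279 + 5·91 = 176.
Buyers' price falls by p* − pb = 84 − 79 = 5; sellers' price rises by ps − p* = 91 − 84 = 7.
So consumers capture 5/12 = 5/12 of each unit of subsidy.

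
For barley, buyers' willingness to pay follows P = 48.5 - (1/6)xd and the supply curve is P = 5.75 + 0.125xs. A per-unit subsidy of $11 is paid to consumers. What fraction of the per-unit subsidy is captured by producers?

Producer share = 3/7

Pre-subsidy: 48.5 - (1/6)x = 5.75 + 0.125x gives x* = 1026/7 and P* = 337/14.
With the rebate, buyers effectively pay Pb = Ps − 11, where Ps is the price sellers receive.
On the curves, Pb = 48.5 - (1/6)x and Ps = 5.75 + 0.125x; the wedge Ps − Pb = 11 gives 5.75 + 0.125x − (48.5 - (1/6)x) = 11, so x' = 1290/7.
Then Pb = 48.5 − (1/6)·(1290/7) = 249/14 and Ps = 5.75 + 0.125·(1290/7) = 403/14.
Buyers' price falls by P* − Pb = 337/14 − 249/14 = 44/7; sellers' price rises by Ps − P* = 403/14 − 337/14 = 33/7.
So producers capture (33/7)/11 = 3/7 of each unit of subsidy.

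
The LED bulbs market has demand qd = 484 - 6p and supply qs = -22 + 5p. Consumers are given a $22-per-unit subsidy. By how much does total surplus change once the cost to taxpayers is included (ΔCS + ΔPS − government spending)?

Net change in total surplus = -$660

Pre-subsidy: 484 - 6p = -22 + 5p gives p* = 46, q* = 208.
With the rebate, buyers effectively pay pb = ps − 22, where ps is the price sellers receive.
Demand in terms of ps becomes qd = 484 − 6(ps − 22) = 616 - 6ps. Setting this equal to supply: 616 - 6ps = -22 + 5ps, so ps = 58.
Buyers pay pb = 58 − 22 = 36; q' = -22 + 5·58 = 268.
ΔCS = ½(208 + 268)(46 − 36) = 2380; ΔPS = ½(208 + 268)(58 − 46) = 2856.
Government spending = 22 × 268 = 5896.
Net change = 2380 + 2856 − 5896 = -660. The loss equals the DWL triangle ½·22·60.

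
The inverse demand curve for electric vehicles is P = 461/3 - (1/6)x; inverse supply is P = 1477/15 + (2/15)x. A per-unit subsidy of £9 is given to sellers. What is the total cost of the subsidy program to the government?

Government cost = £1926

Pre-subsidy: 461/3 - (1/6)x = 1477/15 + (2/15)x gives x* = 184 and P* = 123.
With the subsidy, sellers receive Ps = Pb + 9 for each unit, where Pb is the price buyers pay.
On the curves, Pb = 461/3 - (1/6)x and Ps = 1477/15 + (2/15)x; the wedge Ps − Pb = 9 gives 1477/15 + (2/15)x − (461/3 - (1/6)x) = 9, so x' = 214.
Then Pb = 461/3 − (1/6)·214 = 118 and Ps = 1477/15 + (2/15)·214 = 127.
Government outlay = subsidy × quantity = 9 × 214 = 1926.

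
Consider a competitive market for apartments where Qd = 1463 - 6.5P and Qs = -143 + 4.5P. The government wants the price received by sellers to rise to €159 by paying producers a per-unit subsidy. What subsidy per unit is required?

Required subsidy s = €22 per unit

At a seller price of 159, quantity supplied is -143 + 4.5·159 = 572.5.
Buyers absorb 572.5 only when they pay Pb with 1463 − 6.5·Pb = 572.5, i.e. Pb = 137.
s = Ps − Pb = 159 − 137 = 22.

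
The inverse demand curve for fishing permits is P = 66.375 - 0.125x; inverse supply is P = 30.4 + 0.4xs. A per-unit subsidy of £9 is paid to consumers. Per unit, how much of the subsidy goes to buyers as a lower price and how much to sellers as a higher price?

Buyers gain 15/7 per unit; sellers gain 48/7 per unit

Pre-subsidy: 66.375 - 0.125x = 30.4 + 0.4x gives x* = 1439/21 and P* = 1214/21.
With the rebate, buyers effectively pay Pb = Ps − 9, where Ps is the price sellers receive.
On the curves, Pb = 66.375 - 0.125x and Ps = 30.4 + 0.4x; the wedge Ps − Pb = 9 gives 30.4 + 0.4x − (66.375 - 0.125x) = 9, so x' = 257/3.
Then Pb = 66.375 − 0.125·(257/3) = 167/3 and Ps = 30.4 + 0.4·(257/3) = 194/3.
Buyers' price falls by P* − Pb = 1214/21 − 167/3 = 15/7; sellers' price rises by Ps − P* = 194/3 − 1214/21 = 48/7.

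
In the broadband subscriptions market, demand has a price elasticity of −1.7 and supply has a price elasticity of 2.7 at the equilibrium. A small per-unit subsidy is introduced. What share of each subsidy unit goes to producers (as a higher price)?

Producer share = 17/44

For a small subsidy around the equilibrium, the benefit split depends on the relative slopes, which at a point are proportional to the elasticities.
Buyer share = εs/(εs + |εd|) = 2.7/(2.7 + 1.7) = 27/44; seller share = |εd|/(εs + |εd|) = 17/44.
So producers capture 17/44 of the subsidy.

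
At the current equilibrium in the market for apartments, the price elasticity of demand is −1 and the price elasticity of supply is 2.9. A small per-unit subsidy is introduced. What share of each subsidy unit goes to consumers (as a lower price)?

For a small subsidy around the equilibrium, the benefit split depends on the relative slopes, which at a point are proportional to the elasticities.
Buyer share = εs/(εs + |εd|) = 2.9/(2.9 + 1) = 29/39; seller share = |εd|/(εs + |εd|) = 10/39.

Consumer share = 29/39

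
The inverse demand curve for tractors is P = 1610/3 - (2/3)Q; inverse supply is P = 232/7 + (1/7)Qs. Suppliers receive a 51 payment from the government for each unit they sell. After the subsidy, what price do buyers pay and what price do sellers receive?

Buyers pay 80; sellers receive 131

Pre-subsidy: 1610/3 - (2/3)Q = 232/7 + (1/7)Q gives Q* = 622 and P* = 122.
With the subsidy, sellers receive Ps = Pb + 51 for each unit, where Pb is the price buyers pay.
On the curves, Pb = 1610/3 - (2/3)Q and Ps = 232/7 + (1/7)Q; the wedge Ps − Pb = 51 gives 232/7 + (1/7)Q − (1610/3 - (2/3)Q) = 51, so Q' = 685.
Then Pb = 1610/3 − (2/3)·685 = 80 and Ps = 232/7 + (1/7)·685 = 131.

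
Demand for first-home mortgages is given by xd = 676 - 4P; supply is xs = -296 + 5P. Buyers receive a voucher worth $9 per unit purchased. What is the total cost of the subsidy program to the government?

Pre-subsidy: 676 - 4P = -296 + 5P gives P* = 108, x* = 244.
With the rebate, buyers effectively pay Pb = Ps − 9, where Ps is the price sellers receive.
Demand in terms of Ps becomes xd = 676 − 4(Ps − 9) = 712 - 4Ps. Setting this equal to supply: 712 - 4Ps = -296 + 5Ps, so Ps = 112.
Buyers pay Pb = 112 − 9 = 103; x' = -296 + 5·112 = 264.
Government outlay = subsidy × quantity = 9 × 264 = 2376.

Government cost = $2376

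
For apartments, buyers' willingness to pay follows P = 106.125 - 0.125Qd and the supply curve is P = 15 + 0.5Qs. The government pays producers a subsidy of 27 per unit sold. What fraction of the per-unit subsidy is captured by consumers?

Pre-subsidy: 106.125 - 0.125Q = 15 + 0.5Q gives Q* = 145.8 and P* = 87.9.
With the subsidy, sellers receive Ps = Pb + 27 for each unit, where Pb is the price buyers pay.
On the curves, Pb = 106.125 - 0.125Q and Ps = 15 + 0.5Q; the wedge Ps − Pb = 27 gives 15 + 0.5Q − (106.125 - 0.125Q) = 27, so Q' = 189.
Then Pb = 106.125 − 0.125·189 = 82.5 and Ps = 15 + 0.5·189 = 109.5.
Buyers' price falls by P* − Pb = 87.9 − 82.5 = 5.4; sellers' price rises by Ps − P* = 109.5 − 87.9 = 21.6.
So consumers capture 5.4/27 = 0.2 of each unit of subsidy.

Consumer share = 0.2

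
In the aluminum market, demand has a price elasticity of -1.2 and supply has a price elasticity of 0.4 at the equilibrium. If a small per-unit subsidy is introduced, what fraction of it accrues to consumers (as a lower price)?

Consumer share = 0.25

For a small subsidy around the equilibrium, the benefit split depends on the relative slopes, which at a point are proportional to the elasticities.
Buyer share = εs/(εs + |εd|) = 0.4/(0.4 + 1.2) = 0.25; seller share = |εd|/(εs + |εd|) = 0.75.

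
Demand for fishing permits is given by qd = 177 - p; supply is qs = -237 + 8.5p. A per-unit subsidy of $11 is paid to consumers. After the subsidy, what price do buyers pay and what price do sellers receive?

Buyers pay 641/19; sellers receive 850/19

Pre-subsidy: 177 - p = -237 + 8.5p gives p* = 828/19, q* = 2535/19.
With the rebate, buyers effectively pay pb = ps − 11, where ps is the price sellers receive.
Demand in terms of ps becomes qd = 177 − 1(ps − 11) = 188 - ps. Setting this equal to supply: 188 - ps = -237 + 8.5ps, so ps = 850/19.
Buyers pay pb = 850/19 − 11 = 641/19; q' = -237 + 8.5·(850/19) = 2722/19.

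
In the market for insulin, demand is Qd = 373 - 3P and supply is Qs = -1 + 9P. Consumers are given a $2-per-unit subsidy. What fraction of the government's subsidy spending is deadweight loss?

DWL / government spending = 9/1136

Pre-subsidy: 373 - 3P = -1 + 9P gives P* = 187/6, Q* = 279.5.
With the rebate, buyers effectively pay Pb = Ps − 2, where Ps is the price sellers receive.
Demand in terms of Ps becomes Qd = 373 − 3(Ps − 2) = 379 - 3Ps. Setting this equal to supply: 379 - 3Ps = -1 + 9Ps, so Ps = 95/3.
Buyers pay Pb = 95/3 − 2 = 89/3; Q' = -1 + 9·(95/3) = 284.
ΔCS = ½(279.5 + 284)(187/6 − 89/3) = 422.625; ΔPS = ½(279.5 + 284)(95/3 − 187/6) = 140.875.
Government spending = 2 × 284 = 568.
DWL = ½ × 2 × (284 − 279.5) = 4.5; fraction = 4.5 / 568 = 9/1136.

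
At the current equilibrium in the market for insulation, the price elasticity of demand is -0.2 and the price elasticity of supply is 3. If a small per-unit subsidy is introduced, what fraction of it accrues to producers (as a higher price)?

Producer share = 0.0625

For a small subsidy around the equilibrium, the benefit split depends on the relative slopes, which at a point are proportional to the elasticities.
Buyer share = εs/(εs + |εd|) = 3/(3 + 0.2) = 0.9375; seller share = |εd|/(εs + |εd|) = 0.0625.
So producers capture 0.0625 of the subsidy.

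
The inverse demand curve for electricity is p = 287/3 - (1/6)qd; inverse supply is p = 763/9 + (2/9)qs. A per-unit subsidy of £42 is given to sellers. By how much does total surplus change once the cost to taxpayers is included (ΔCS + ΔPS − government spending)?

Net change in total surplus = -£2268

Pre-subsidy: 287/3 - (1/6)q = 763/9 + (2/9)q gives q* = 28 and p* = 91.
With the subsidy, sellers receive ps = pb + 42 for each unit, where pb is the price buyers pay.
On the curves, pb = 287/3 - (1/6)q and ps = 763/9 + (2/9)q; the wedge ps − pb = 42 gives 763/9 + (2/9)q − (287/3 - (1/6)q) = 42, so q' = 136.
Then pb = 287/3 − (1/6)·136 = 73 and ps = 763/9 + (2/9)·136 = 115.
ΔCS = ½(28 + 136)(91 − 73) = 1476; ΔPS = ½(28 + 136)(115 − 91) = 1968.
Government spending = 42 × 136 = 5712.
Net change = 1476 + 1968 − 5712 = -2268. The loss equals the DWL triangle ½·42·108.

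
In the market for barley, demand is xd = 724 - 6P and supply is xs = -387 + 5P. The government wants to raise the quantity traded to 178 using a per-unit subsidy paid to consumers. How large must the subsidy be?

Required subsidy s = 22 per unit

At x = 178, invert demand for the buyer price: Pb = (724 − 178)/6 = 91; invert supply for the seller price: Ps = (178 − (-387))/5 = 113.
The subsidy must fill the gap: s = Ps − Pb = 113 − 91 = 22.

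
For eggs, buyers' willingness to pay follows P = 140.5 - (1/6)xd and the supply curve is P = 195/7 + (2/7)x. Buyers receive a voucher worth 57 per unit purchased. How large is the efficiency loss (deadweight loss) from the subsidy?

Pre-subsidy: 140.5 - (1/6)x = 195/7 + (2/7)x gives x* = 249 and P* = 99.
With the rebate, buyers effectively pay Pb = Ps − 57, where Ps is the price sellers receive.
On the curves, Pb = 140.5 - (1/6)x and Ps = 195/7 + (2/7)x; the wedge Ps − Pb = 57 gives 195/7 + (2/7)x − (140.5 - (1/6)x) = 57, so x' = 375.
Then Pb = 140.5 − (1/6)·375 = 78 and Ps = 195/7 + (2/7)·375 = 135.
The subsidy expands output by 375 − 249 = 126 past the efficient level; on those units the gap between marginal cost and willingness to pay runs from 0 up to 57.
DWL = ½ × 57 × 126 = 3591.

Deadweight loss = 3591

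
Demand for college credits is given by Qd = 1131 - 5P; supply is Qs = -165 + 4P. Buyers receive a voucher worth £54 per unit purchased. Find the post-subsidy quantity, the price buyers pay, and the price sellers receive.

Q' = 531; buyers pay £120; sellers receive £174

Pre-subsidy: 1131 - 5P = -165 + 4P gives P* = 144, Q* = 411.
With the rebate, buyers effectively pay Pb = Ps − 54, where Ps is the price sellers receive.
Demand in terms of Ps becomes Qd = 1131 − 5(Ps − 54) = 1401 - 5Ps. Setting this equal to supply: 1401 - 5Ps = -165 + 4Ps, so Ps = 174.
Buyers pay Pb = 174 − 54 = 120; Q' = -165 + 4·174 = 531.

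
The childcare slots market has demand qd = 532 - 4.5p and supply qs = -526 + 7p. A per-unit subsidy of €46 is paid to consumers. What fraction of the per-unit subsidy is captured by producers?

Producer share = 9/23

Pre-subsidy: 532 - 4.5p = -526 + 7p gives p* = 92, q* = 118.
With the rebate, buyers effectively pay pb = ps − 46, where ps is the price sellers receive.
Demand in terms of ps becomes qd = 532 − 4.5(ps − 46) = 739 - 4.5ps. Setting this equal to supply: 739 - 4.5ps = -526 + 7ps, so ps = 110.
Buyers pay pb = 110 − 46 = 64; q' = -526 + 7·110 = 244.
Buyers' price falls by p* − pb = 92 − 64 = 28; sellers' price rises by ps − p* = 110 − 92 = 18.
So producers capture 18/46 = 9/23 of each unit of subsidy.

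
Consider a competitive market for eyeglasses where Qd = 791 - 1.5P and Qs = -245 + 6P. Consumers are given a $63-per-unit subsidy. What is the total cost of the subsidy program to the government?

Pre-subsidy: 791 - 1.5P = -245 + 6P gives P* = 2072/15, Q* = 583.8.
With the rebate, buyers effectively pay Pb = Ps − 63, where Ps is the price sellers receive.
Demand in terms of Ps becomes Qd = 791 − 1.5(Ps − 63) = 885.5 - 1.5Ps. Setting this equal to supply: 885.5 - 1.5Ps = -245 + 6Ps, so Ps = 2261/15.
Buyers pay Pb = 2261/15 − 63 = 1316/15; Q' = -245 + 6·(2261/15) = 659.4.
Government outlay = subsidy × quantity = 63 × 659.4 = 41542.2.

Government cost = $41542.2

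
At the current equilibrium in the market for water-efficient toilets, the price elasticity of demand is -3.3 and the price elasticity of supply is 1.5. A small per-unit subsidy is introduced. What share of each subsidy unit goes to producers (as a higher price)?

Producer share = 0.6875

For a small subsidy around the equilibrium, the benefit split depends on the relative slopes, which at a point are proportional to the elasticities.
Buyer share = εs/(εs + |εd|) = 1.5/(1.5 + 3.3) = 0.3125; seller share = |εd|/(εs + |εd|) = 0.6875.
So producers capture 0.6875 of the subsidy.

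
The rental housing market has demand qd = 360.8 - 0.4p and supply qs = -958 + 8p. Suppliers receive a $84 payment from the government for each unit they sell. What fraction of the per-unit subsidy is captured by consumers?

Consumer share = 20/21

Pre-subsidy: 360.8 - 0.4p = -958 + 8p gives p* = 157, q* = 298.
With the subsidy, sellers receive ps = pb + 84 for each unit, where pb is the price buyers pay.
Supply in terms of pb becomes qs = -958 + 8(pb + 84) = -286 + 8pb. Setting this equal to demand: 360.8 - 0.4pb = -286 + 8pb, so pb = 77.
Sellers receive ps = 77 + 84 = 161; q' = 360.8 − 0.4·77 = 330.
Buyers' price falls by p* − pb = 157 − 77 = 80; sellers' price rises by ps − p* = 161 − 157 = 4.
So consumers capture 80/84 = 20/21 of each unit of subsidy.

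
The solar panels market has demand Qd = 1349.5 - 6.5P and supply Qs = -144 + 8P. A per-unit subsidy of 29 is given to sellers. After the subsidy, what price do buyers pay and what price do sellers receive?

Buyers pay 87; sellers receive 116

Pre-subsidy: 1349.5 - 6.5P = -144 + 8P gives P* = 103, Q* = 680.
With the subsidy, sellers receive Ps = Pb + 29 for each unit, where Pb is the price buyers pay.
Supply in terms of Pb becomes Qs = -144 + 8(Pb + 29) = 88 + 8Pb. Setting this equal to demand: 1349.5 - 6.5Pb = 88 + 8Pb, so Pb = 87.
Sellers receive Ps = 87 + 29 = 116; Q' = 1349.5 − 6.5·87 = 784.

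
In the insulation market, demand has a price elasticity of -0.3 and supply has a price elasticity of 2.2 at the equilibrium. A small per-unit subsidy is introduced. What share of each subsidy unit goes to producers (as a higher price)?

For a small subsidy around the equilibrium, the benefit split depends on the relative slopes, which at a point are proportional to the elasticities.
Buyer share = εs/(εs + |εd|) = 2.2/(2.2 + 0.3) = 0.88; seller share = |εd|/(εs + |εd|) = 0.12.
So producers capture 0.12 of the subsidy.

Producer share = 0.12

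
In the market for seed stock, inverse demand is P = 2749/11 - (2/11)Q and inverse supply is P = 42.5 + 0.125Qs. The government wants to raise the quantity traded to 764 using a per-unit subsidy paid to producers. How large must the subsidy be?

Required subsidy s = 27 per unit

At Q = 764, from the demand curve buyers pay Pb = 2749/11 − (2/11)·764 = 111; from the supply curve sellers need Ps = 42.5 + 0.125·764 = 138.
The subsidy must fill the gap: s = Ps − Pb = 138 − 111 = 27.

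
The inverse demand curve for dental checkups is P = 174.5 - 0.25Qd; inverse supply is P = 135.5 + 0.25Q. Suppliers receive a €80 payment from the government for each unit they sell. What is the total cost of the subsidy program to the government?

Pre-subsidy: 174.5 - 0.25Q = 135.5 + 0.25Q gives Q* = 78 and P* = 155.
With the subsidy, sellers receive Ps = Pb + 80 for each unit, where Pb is the price buyers pay.
On the curves, Pb = 174.5 - 0.25Q and Ps = 135.5 + 0.25Q; the wedge Ps − Pb = 80 gives 135.5 + 0.25Q − (174.5 - 0.25Q) = 80, so Q' = 238.
Then Pb = 174.5 − 0.25·238 = 115 and Ps = 135.5 + 0.25·238 = 195.
Government outlay = subsidy × quantity = 80 × 238 = 19040.

Government cost = €19040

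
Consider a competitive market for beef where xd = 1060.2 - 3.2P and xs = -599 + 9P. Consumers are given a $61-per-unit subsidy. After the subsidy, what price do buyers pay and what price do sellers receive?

Pre-subsidy: 1060.2 - 3.2P = -599 + 9P gives P* = 136, x* = 625.
With the rebate, buyers effectively pay Pb = Ps − 61, where Ps is the price sellers receive.
Demand in terms of Ps becomes xd = 1060.2 − 3.2(Ps − 61) = 1255.4 - 3.2Ps. Setting this equal to supply: 1255.4 - 3.2Ps = -599 + 9Ps, so Ps = 152.
Buyers pay Pb = 152 − 61 = 91; x' = -599 + 9·152 = 769.

Buyers pay $91; sellers receive $152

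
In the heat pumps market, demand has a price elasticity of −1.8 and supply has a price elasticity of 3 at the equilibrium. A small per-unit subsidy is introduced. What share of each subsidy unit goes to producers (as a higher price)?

Producer share = 0.375

For a small subsidy around the equilibrium, the benefit split depends on the relative slopes, which at a point are proportional to the elasticities.
Buyer share = εs/(εs + |εd|) = 3/(3 + 1.8) = 0.625; seller share = |εd|/(εs + |εd|) = 0.375.
So producers capture 0.375 of the subsidy.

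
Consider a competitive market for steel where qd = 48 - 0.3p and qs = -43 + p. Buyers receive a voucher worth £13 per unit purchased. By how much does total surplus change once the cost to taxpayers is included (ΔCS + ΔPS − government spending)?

Net change in total surplus = -£19.5

Pre-subsidy: 48 - 0.3p = -43 + p gives p* = 70, q* = 27.
With the rebate, buyers effectively pay pb = ps − 13, where ps is the price sellers receive.
Demand in terms of ps becomes qd = 48 − 0.3(ps − 13) = 51.9 - 0.3ps. Setting this equal to supply: 51.9 - 0.3ps = -43 + ps, so ps = 73.
Buyers pay pb = 73 − 13 = 60; q' = -43 + 1·73 = 30.
ΔCS = ½(27 + 30)(70 − 60) = 285; ΔPS = ½(27 + 30)(73 − 70) = 85.5.
Government spending = 13 × 30 = 390.
Net change = 285 + 85.5 − 390 = -19.5. The loss equals the DWL triangle ½·13·3.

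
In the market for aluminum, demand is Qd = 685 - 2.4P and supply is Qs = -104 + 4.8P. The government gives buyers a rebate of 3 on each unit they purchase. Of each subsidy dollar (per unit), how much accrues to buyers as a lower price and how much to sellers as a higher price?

Pre-subsidy: 685 - 2.4P = -104 + 4.8P gives P* = 1315/12, Q* = 422.
With the rebate, buyers effectively pay Pb = Ps − 3, where Ps is the price sellers receive.
Demand in terms of Ps becomes Qd = 685 − 2.4(Ps − 3) = 692.2 - 2.4Ps. Setting this equal to supply: 692.2 - 2.4Ps = -104 + 4.8Ps, so Ps = 1327/12.
Buyers pay Pb = 1327/12 − 3 = 1291/12; Q' = -104 + 4.8·(1327/12) = 426.8.
Buyers' price falls by P* − Pb = 1315/12 − 1291/12 = 2; sellers' price rises by Ps − P* = 1327/12 − 1315/12 = 1.

Buyers gain 2 per unit; sellers gain 1 per unit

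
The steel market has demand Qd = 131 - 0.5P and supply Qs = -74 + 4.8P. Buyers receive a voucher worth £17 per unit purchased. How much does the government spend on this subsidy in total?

Pre-subsidy: 131 - 0.5P = -74 + 4.8P gives P* = 2050/53, Q* = 5918/53.
With the rebate, buyers effectively pay Pb = Ps − 17, where Ps is the price sellers receive.
Demand in terms of Ps becomes Qd = 131 − 0.5(Ps − 17) = 139.5 - 0.5Ps. Setting this equal to supply: 139.5 - 0.5Ps = -74 + 4.8Ps, so Ps = 2135/53.
Buyers pay Pb = 2135/53 − 17 = 1234/53; Q' = -74 + 4.8·(2135/53) = 6326/53.
Government outlay = subsidy × quantity = 17 × 6326/53 = 107542/53.

Government cost = 107542/53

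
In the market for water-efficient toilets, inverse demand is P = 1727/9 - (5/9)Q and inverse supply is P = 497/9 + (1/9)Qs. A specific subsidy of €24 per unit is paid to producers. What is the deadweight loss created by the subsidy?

Pre-subsidy: 1727/9 - (5/9)Q = 497/9 + (1/9)Q gives Q* = 205 and P* = 78.
With the subsidy, sellers receive Ps = Pb + 24 for each unit, where Pb is the price buyers pay.
On the curves, Pb = 1727/9 - (5/9)Q and Ps = 497/9 + (1/9)Q; the wedge Ps − Pb = 24 gives 497/9 + (1/9)Q − (1727/9 - (5/9)Q) = 24, so Q' = 241.
Then Pb = 1727/9 − (5/9)·241 = 58 and Ps = 497/9 + (1/9)·241 = 82.
The subsidy expands output by 241 − 205 = 36 past the efficient level; on those units the gap between marginal cost and willingness to pay runs from 0 up to 24.
DWL = ½ × 24 × 36 = 432.

Deadweight loss = €432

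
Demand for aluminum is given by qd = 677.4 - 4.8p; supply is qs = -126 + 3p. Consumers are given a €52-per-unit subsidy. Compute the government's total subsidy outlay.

Pre-subsidy: 677.4 - 4.8p = -126 + 3p gives p* = 103, q* = 183.
With the rebate, buyers effectively pay pb = ps − 52, where ps is the price sellers receive.
Demand in terms of ps becomes qd = 677.4 − 4.8(ps − 52) = 927 - 4.8ps. Setting this equal to supply: 927 - 4.8ps = -126 + 3ps, so ps = 135.
Buyers pay pb = 135 − 52 = 83; q' = -126 + 3·135 = 279.
Government outlay = subsidy × quantity = 52 × 279 = 14508.

Government cost = €14508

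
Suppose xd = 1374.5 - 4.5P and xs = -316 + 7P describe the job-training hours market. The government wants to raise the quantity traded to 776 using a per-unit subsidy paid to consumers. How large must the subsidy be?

Required subsidy s = 23 per unit

At x = 776, invert demand for the buyer price: Pb = (1374.5 − 776)/4.5 = 133; invert supply for the seller price: Ps = (776 − (-316))/7 = 156.
The subsidy must fill the gap: s = Ps − Pb = 156 − 133 = 23.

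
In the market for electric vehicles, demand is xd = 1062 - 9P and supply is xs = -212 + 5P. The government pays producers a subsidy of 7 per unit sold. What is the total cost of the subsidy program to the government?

Government cost = 1858.5

Pre-subsidy: 1062 - 9P = -212 + 5P gives P* = 91, x* = 243.
With the subsidy, sellers receive Ps = Pb + 7 for each unit, where Pb is the price buyers pay.
Supply in terms of Pb becomes xs = -212 + 5(Pb + 7) = -177 + 5Pb. Setting this equal to demand: 1062 - 9Pb = -177 + 5Pb, so Pb = 88.5.
Sellers receive Ps = 88.5 + 7 = 95.5; x' = 1062 − 9·88.5 = 265.5.
Government outlay = subsidy × quantity = 7 × 265.5 = 1858.5.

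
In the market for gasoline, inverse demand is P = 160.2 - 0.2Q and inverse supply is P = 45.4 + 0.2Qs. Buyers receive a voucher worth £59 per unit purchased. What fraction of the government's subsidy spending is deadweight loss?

Pre-subsidy: 160.2 - 0.2Q = 45.4 + 0.2Q gives Q* = 287 and P* = 102.8.
With the rebate, buyers effectively pay Pb = Ps − 59, where Ps is the price sellers receive.
On the curves, Pb = 160.2 - 0.2Q and Ps = 45.4 + 0.2Q; the wedge Ps − Pb = 59 gives 45.4 + 0.2Q − (160.2 - 0.2Q) = 59, so Q' = 434.5.
Then Pb = 160.2 − 0.2·434.5 = 73.3 and Ps = 45.4 + 0.2·434.5 = 132.3.
ΔCS = ½(287 + 434.5)(102.8 − 73.3) = 10642.125; ΔPS = ½(287 + 434.5)(132.3 − 102.8) = 10642.125.
Government spending = 59 × 434.5 = 25635.5.
DWL = ½ × 59 × (434.5 − 287) = 4351.25; fraction = 4351.25 / 25635.5 = 295/1738.

DWL / government spending = 295/1738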